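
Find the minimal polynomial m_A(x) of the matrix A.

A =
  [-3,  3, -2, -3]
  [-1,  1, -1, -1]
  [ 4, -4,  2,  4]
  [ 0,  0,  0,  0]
x^3

The characteristic polynomial is χ_A(x) = x^4, so the eigenvalues are known. The minimal polynomial is
  m_A(x) = Π_λ (x − λ)^{k_λ}
where k_λ is the size of the *largest* Jordan block for λ (equivalently, the smallest k with (A − λI)^k v = 0 for every generalised eigenvector v of λ).

  λ = 0: largest Jordan block has size 3, contributing (x − 0)^3

So m_A(x) = x^3 = x^3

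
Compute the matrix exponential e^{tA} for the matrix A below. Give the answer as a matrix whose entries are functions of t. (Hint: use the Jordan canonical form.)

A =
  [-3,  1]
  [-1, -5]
e^{tA} =
  [t*exp(-4*t) + exp(-4*t), t*exp(-4*t)]
  [-t*exp(-4*t), -t*exp(-4*t) + exp(-4*t)]

Strategy: write A = P · J · P⁻¹ where J is a Jordan canonical form, so e^{tA} = P · e^{tJ} · P⁻¹, and e^{tJ} can be computed block-by-block.

A has Jordan form
J =
  [-4,  1]
  [ 0, -4]
(up to reordering of blocks).

Per-block formulas:
  For a 2×2 Jordan block J_2(-4): exp(t · J_2(-4)) = e^(-4t)·(I + t·N), where N is the 2×2 nilpotent shift.

After assembling e^{tJ} and conjugating by P, we get:

e^{tA} =
  [t*exp(-4*t) + exp(-4*t), t*exp(-4*t)]
  [-t*exp(-4*t), -t*exp(-4*t) + exp(-4*t)]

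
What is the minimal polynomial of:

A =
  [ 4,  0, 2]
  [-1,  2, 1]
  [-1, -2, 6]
x^3 - 12*x^2 + 48*x - 64

The characteristic polynomial is χ_A(x) = (x - 4)^3, so the eigenvalues are known. The minimal polynomial is
  m_A(x) = Π_λ (x − λ)^{k_λ}
where k_λ is the size of the *largest* Jordan block for λ (equivalently, the smallest k with (A − λI)^k v = 0 for every generalised eigenvector v of λ).

  λ = 4: largest Jordan block has size 3, contributing (x − 4)^3

So m_A(x) = (x - 4)^3 = x^3 - 12*x^2 + 48*x - 64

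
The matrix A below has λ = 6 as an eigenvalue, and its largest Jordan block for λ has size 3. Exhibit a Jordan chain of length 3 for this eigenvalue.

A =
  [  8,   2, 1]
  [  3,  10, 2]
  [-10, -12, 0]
A Jordan chain for λ = 6 of length 3:
v_1 = (0, -2, 4)ᵀ
v_2 = (2, 3, -10)ᵀ
v_3 = (1, 0, 0)ᵀ

Let N = A − (6)·I. We want v_3 with N^3 v_3 = 0 but N^2 v_3 ≠ 0; then v_{j-1} := N · v_j for j = 3, …, 2.

Pick v_3 = (1, 0, 0)ᵀ.
Then v_2 = N · v_3 = (2, 3, -10)ᵀ.
Then v_1 = N · v_2 = (0, -2, 4)ᵀ.

Sanity check: (A − (6)·I) v_1 = (0, 0, 0)ᵀ = 0. ✓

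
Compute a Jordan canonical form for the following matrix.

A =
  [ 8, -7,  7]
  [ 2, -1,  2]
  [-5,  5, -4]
J_2(1) ⊕ J_1(1)

The characteristic polynomial is
  det(x·I − A) = x^3 - 3*x^2 + 3*x - 1 = (x - 1)^3

Eigenvalues and multiplicities (the geometric multiplicity of λ is n − rank(A − λI), which equals the number of Jordan blocks for λ):
  λ = 1: algebraic multiplicity = 3, geometric multiplicity = 2

Determining the block sizes for each eigenvalue:
  λ = 1: 2 blocks summing to 3 forces exactly one block of size 2 and the rest size 1 → block sizes [2, 1]

Assembling the blocks gives a Jordan form
J =
  [1, 1, 0]
  [0, 1, 0]
  [0, 0, 1]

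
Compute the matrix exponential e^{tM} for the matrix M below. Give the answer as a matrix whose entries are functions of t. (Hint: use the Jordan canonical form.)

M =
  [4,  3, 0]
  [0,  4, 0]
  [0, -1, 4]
e^{tM} =
  [exp(4*t), 3*t*exp(4*t), 0]
  [0, exp(4*t), 0]
  [0, -t*exp(4*t), exp(4*t)]

Strategy: write M = P · J · P⁻¹ where J is a Jordan canonical form, so e^{tM} = P · e^{tJ} · P⁻¹, and e^{tJ} can be computed block-by-block.

M has Jordan form
J =
  [4, 1, 0]
  [0, 4, 0]
  [0, 0, 4]
(up to reordering of blocks).

Per-block formulas:
  For a 1×1 block at λ = 4: exp(t · [4]) = [e^(4t)].
  For a 2×2 Jordan block J_2(4): exp(t · J_2(4)) = e^(4t)·(I + t·N), where N is the 2×2 nilpotent shift.

After assembling e^{tJ} and conjugating by P, we get:

e^{tM} =
  [exp(4*t), 3*t*exp(4*t), 0]
  [0, exp(4*t), 0]
  [0, -t*exp(4*t), exp(4*t)]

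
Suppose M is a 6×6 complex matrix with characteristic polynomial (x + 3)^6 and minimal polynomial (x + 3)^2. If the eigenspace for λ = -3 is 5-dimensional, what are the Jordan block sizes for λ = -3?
Block sizes for λ = -3: [2, 1, 1, 1, 1]

Step 1 — from the characteristic polynomial, algebraic multiplicity of λ = -3 is 6. From dim ker(M − (-3)·I) = 5, there are exactly 5 Jordan blocks for λ = -3.
Step 2 — from the minimal polynomial, the factor (x + 3)^2 tells us the largest block for λ = -3 has size 2.
Step 3 — with total size 6, 5 blocks, and largest block 2, the block sizes (in nonincreasing order) are [2, 1, 1, 1, 1].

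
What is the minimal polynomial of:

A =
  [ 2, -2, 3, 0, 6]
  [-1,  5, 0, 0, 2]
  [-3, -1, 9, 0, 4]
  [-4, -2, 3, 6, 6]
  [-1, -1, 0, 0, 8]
x^3 - 18*x^2 + 108*x - 216

The characteristic polynomial is χ_A(x) = (x - 6)^5, so the eigenvalues are known. The minimal polynomial is
  m_A(x) = Π_λ (x − λ)^{k_λ}
where k_λ is the size of the *largest* Jordan block for λ (equivalently, the smallest k with (A − λI)^k v = 0 for every generalised eigenvector v of λ).

  λ = 6: largest Jordan block has size 3, contributing (x − 6)^3

So m_A(x) = (x - 6)^3 = x^3 - 18*x^2 + 108*x - 216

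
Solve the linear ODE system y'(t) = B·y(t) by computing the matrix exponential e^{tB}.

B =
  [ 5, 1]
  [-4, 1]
e^{tB} =
  [2*t*exp(3*t) + exp(3*t), t*exp(3*t)]
  [-4*t*exp(3*t), -2*t*exp(3*t) + exp(3*t)]

Strategy: write B = P · J · P⁻¹ where J is a Jordan canonical form, so e^{tB} = P · e^{tJ} · P⁻¹, and e^{tJ} can be computed block-by-block.

B has Jordan form
J =
  [3, 1]
  [0, 3]
(up to reordering of blocks).

Per-block formulas:
  For a 2×2 Jordan block J_2(3): exp(t · J_2(3)) = e^(3t)·(I + t·N), where N is the 2×2 nilpotent shift.

After assembling e^{tJ} and conjugating by P, we get:

e^{tB} =
  [2*t*exp(3*t) + exp(3*t), t*exp(3*t)]
  [-4*t*exp(3*t), -2*t*exp(3*t) + exp(3*t)]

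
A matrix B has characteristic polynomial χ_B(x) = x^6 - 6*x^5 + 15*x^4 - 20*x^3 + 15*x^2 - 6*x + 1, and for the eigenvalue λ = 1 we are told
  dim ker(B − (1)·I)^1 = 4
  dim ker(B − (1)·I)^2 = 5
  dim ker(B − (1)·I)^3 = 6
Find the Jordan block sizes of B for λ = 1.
Block sizes for λ = 1: [3, 1, 1, 1]

From the dimensions of kernels of powers, the number of Jordan blocks of size at least j is d_j − d_{j−1} where d_j = dim ker(N^j) (with d_0 = 0). Computing the differences gives [4, 1, 1].
The number of blocks of size exactly k is (#blocks of size ≥ k) − (#blocks of size ≥ k + 1), so the partition is: 3 block(s) of size 1, 1 block(s) of size 3.
In nonincreasing order the block sizes are [3, 1, 1, 1].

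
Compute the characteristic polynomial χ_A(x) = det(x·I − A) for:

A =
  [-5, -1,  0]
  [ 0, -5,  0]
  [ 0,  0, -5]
x^3 + 15*x^2 + 75*x + 125

Expanding det(x·I − A) (e.g. by cofactor expansion or by noting that A is similar to its Jordan form J, which has the same characteristic polynomial as A) gives
  χ_A(x) = x^3 + 15*x^2 + 75*x + 125
which factors as (x + 5)^3. The eigenvalues (with algebraic multiplicities) are λ = -5 with multiplicity 3.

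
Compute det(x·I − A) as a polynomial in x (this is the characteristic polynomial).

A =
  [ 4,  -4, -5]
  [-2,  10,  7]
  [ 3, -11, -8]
x^3 - 6*x^2 + 12*x - 8

Expanding det(x·I − A) (e.g. by cofactor expansion or by noting that A is similar to its Jordan form J, which has the same characteristic polynomial as A) gives
  χ_A(x) = x^3 - 6*x^2 + 12*x - 8
which factors as (x - 2)^3. The eigenvalues (with algebraic multiplicities) are λ = 2 with multiplicity 3.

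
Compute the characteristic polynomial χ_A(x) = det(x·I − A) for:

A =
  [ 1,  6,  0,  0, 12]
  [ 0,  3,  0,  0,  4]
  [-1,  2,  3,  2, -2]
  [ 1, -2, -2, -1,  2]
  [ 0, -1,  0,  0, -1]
x^5 - 5*x^4 + 10*x^3 - 10*x^2 + 5*x - 1

Expanding det(x·I − A) (e.g. by cofactor expansion or by noting that A is similar to its Jordan form J, which has the same characteristic polynomial as A) gives
  χ_A(x) = x^5 - 5*x^4 + 10*x^3 - 10*x^2 + 5*x - 1
which factors as (x - 1)^5. The eigenvalues (with algebraic multiplicities) are λ = 1 with multiplicity 5.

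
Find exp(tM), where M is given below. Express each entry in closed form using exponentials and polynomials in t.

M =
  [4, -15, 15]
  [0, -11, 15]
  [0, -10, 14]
e^{tM} =
  [exp(4*t), -3*exp(4*t) + 3*exp(-t), 3*exp(4*t) - 3*exp(-t)]
  [0, -2*exp(4*t) + 3*exp(-t), 3*exp(4*t) - 3*exp(-t)]
  [0, -2*exp(4*t) + 2*exp(-t), 3*exp(4*t) - 2*exp(-t)]

Strategy: write M = P · J · P⁻¹ where J is a Jordan canonical form, so e^{tM} = P · e^{tJ} · P⁻¹, and e^{tJ} can be computed block-by-block.

M has Jordan form
J =
  [-1, 0, 0]
  [ 0, 4, 0]
  [ 0, 0, 4]
(up to reordering of blocks).

Per-block formulas:
  For a 1×1 block at λ = 4: exp(t · [4]) = [e^(4t)].
  For a 1×1 block at λ = -1: exp(t · [-1]) = [e^(-1t)].

After assembling e^{tJ} and conjugating by P, we get:

e^{tM} =
  [exp(4*t), -3*exp(4*t) + 3*exp(-t), 3*exp(4*t) - 3*exp(-t)]
  [0, -2*exp(4*t) + 3*exp(-t), 3*exp(4*t) - 3*exp(-t)]
  [0, -2*exp(4*t) + 2*exp(-t), 3*exp(4*t) - 2*exp(-t)]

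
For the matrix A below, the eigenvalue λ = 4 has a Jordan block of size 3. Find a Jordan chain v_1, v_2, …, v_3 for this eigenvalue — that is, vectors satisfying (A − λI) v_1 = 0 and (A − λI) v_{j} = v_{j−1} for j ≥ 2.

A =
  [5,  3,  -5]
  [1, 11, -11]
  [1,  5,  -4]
A Jordan chain for λ = 4 of length 3:
v_1 = (-1, -3, -2)ᵀ
v_2 = (1, 1, 1)ᵀ
v_3 = (1, 0, 0)ᵀ

Let N = A − (4)·I. We want v_3 with N^3 v_3 = 0 but N^2 v_3 ≠ 0; then v_{j-1} := N · v_j for j = 3, …, 2.

Pick v_3 = (1, 0, 0)ᵀ.
Then v_2 = N · v_3 = (1, 1, 1)ᵀ.
Then v_1 = N · v_2 = (-1, -3, -2)ᵀ.

Sanity check: (A − (4)·I) v_1 = (0, 0, 0)ᵀ = 0. ✓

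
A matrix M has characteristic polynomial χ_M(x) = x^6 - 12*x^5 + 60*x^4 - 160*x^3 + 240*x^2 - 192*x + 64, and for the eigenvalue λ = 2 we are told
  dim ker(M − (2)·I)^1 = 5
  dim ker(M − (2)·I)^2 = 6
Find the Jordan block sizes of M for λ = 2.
Block sizes for λ = 2: [2, 1, 1, 1, 1]

From the dimensions of kernels of powers, the number of Jordan blocks of size at least j is d_j − d_{j−1} where d_j = dim ker(N^j) (with d_0 = 0). Computing the differences gives [5, 1].
The number of blocks of size exactly k is (#blocks of size ≥ k) − (#blocks of size ≥ k + 1), so the partition is: 4 block(s) of size 1, 1 block(s) of size 2.
In nonincreasing order the block sizes are [2, 1, 1, 1, 1].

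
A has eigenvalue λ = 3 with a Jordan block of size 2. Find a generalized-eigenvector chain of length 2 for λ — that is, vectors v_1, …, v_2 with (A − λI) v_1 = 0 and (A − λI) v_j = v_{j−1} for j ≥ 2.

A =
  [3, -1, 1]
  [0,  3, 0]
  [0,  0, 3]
A Jordan chain for λ = 3 of length 2:
v_1 = (-1, 0, 0)ᵀ
v_2 = (0, 1, 0)ᵀ

Let N = A − (3)·I. We want v_2 with N^2 v_2 = 0 but N^1 v_2 ≠ 0; then v_{j-1} := N · v_j for j = 2, …, 2.

Pick v_2 = (0, 1, 0)ᵀ.
Then v_1 = N · v_2 = (-1, 0, 0)ᵀ.

Sanity check: (A − (3)·I) v_1 = (0, 0, 0)ᵀ = 0. ✓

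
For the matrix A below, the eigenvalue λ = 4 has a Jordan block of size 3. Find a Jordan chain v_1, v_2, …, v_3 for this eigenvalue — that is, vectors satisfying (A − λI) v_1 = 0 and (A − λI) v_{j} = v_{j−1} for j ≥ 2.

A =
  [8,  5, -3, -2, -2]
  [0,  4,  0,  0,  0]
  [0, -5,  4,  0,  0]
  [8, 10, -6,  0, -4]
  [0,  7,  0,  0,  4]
A Jordan chain for λ = 4 of length 3:
v_1 = (1, 0, 0, 2, 0)ᵀ
v_2 = (5, 0, -5, 10, 7)ᵀ
v_3 = (0, 1, 0, 0, 0)ᵀ

Let N = A − (4)·I. We want v_3 with N^3 v_3 = 0 but N^2 v_3 ≠ 0; then v_{j-1} := N · v_j for j = 3, …, 2.

Pick v_3 = (0, 1, 0, 0, 0)ᵀ.
Then v_2 = N · v_3 = (5, 0, -5, 10, 7)ᵀ.
Then v_1 = N · v_2 = (1, 0, 0, 2, 0)ᵀ.

Sanity check: (A − (4)·I) v_1 = (0, 0, 0, 0, 0)ᵀ = 0. ✓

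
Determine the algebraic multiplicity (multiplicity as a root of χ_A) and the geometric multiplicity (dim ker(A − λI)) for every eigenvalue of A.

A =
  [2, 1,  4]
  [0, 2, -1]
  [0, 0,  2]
λ = 2: alg = 3, geom = 1

Step 1 — factor the characteristic polynomial to read off the algebraic multiplicities:
  χ_A(x) = (x - 2)^3

Step 2 — compute geometric multiplicities via the rank-nullity identity g(λ) = n − rank(A − λI):
  rank(A − (2)·I) = 2, so dim ker(A − (2)·I) = n − 2 = 1

Summary:
  λ = 2: algebraic multiplicity = 3, geometric multiplicity = 1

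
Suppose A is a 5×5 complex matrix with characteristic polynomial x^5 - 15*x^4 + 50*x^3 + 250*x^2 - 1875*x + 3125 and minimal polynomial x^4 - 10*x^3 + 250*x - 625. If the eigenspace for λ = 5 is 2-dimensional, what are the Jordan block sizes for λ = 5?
Block sizes for λ = 5: [3, 1]

Step 1 — from the characteristic polynomial, algebraic multiplicity of λ = 5 is 4. From dim ker(A − (5)·I) = 2, there are exactly 2 Jordan blocks for λ = 5.
Step 2 — from the minimal polynomial, the factor (x − 5)^3 tells us the largest block for λ = 5 has size 3.
Step 3 — with total size 4, 2 blocks, and largest block 3, the block sizes (in nonincreasing order) are [3, 1].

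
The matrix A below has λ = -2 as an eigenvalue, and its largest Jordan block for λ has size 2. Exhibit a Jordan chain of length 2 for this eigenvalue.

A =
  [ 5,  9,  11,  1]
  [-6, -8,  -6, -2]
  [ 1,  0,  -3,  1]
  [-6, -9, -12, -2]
A Jordan chain for λ = -2 of length 2:
v_1 = (7, -6, 1, -6)ᵀ
v_2 = (1, 0, 0, 0)ᵀ

Let N = A − (-2)·I. We want v_2 with N^2 v_2 = 0 but N^1 v_2 ≠ 0; then v_{j-1} := N · v_j for j = 2, …, 2.

Pick v_2 = (1, 0, 0, 0)ᵀ.
Then v_1 = N · v_2 = (7, -6, 1, -6)ᵀ.

Sanity check: (A − (-2)·I) v_1 = (0, 0, 0, 0)ᵀ = 0. ✓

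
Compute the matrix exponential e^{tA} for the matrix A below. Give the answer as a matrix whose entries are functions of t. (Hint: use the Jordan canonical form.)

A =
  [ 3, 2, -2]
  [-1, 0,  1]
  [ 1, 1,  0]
e^{tA} =
  [2*t*exp(t) + exp(t), 2*t*exp(t), -2*t*exp(t)]
  [-t*exp(t), -t*exp(t) + exp(t), t*exp(t)]
  [t*exp(t), t*exp(t), -t*exp(t) + exp(t)]

Strategy: write A = P · J · P⁻¹ where J is a Jordan canonical form, so e^{tA} = P · e^{tJ} · P⁻¹, and e^{tJ} can be computed block-by-block.

A has Jordan form
J =
  [1, 1, 0]
  [0, 1, 0]
  [0, 0, 1]
(up to reordering of blocks).

Per-block formulas:
  For a 2×2 Jordan block J_2(1): exp(t · J_2(1)) = e^(1t)·(I + t·N), where N is the 2×2 nilpotent shift.
  For a 1×1 block at λ = 1: exp(t · [1]) = [e^(1t)].

After assembling e^{tJ} and conjugating by P, we get:

e^{tA} =
  [2*t*exp(t) + exp(t), 2*t*exp(t), -2*t*exp(t)]
  [-t*exp(t), -t*exp(t) + exp(t), t*exp(t)]
  [t*exp(t), t*exp(t), -t*exp(t) + exp(t)]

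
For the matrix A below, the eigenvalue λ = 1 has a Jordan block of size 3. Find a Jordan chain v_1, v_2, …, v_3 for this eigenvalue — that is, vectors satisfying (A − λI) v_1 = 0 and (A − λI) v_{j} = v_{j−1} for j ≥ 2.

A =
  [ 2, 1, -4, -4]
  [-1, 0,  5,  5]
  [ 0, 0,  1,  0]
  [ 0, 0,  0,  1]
A Jordan chain for λ = 1 of length 3:
v_1 = (1, -1, 0, 0)ᵀ
v_2 = (-4, 5, 0, 0)ᵀ
v_3 = (0, 0, 1, 0)ᵀ

Let N = A − (1)·I. We want v_3 with N^3 v_3 = 0 but N^2 v_3 ≠ 0; then v_{j-1} := N · v_j for j = 3, …, 2.

Pick v_3 = (0, 0, 1, 0)ᵀ.
Then v_2 = N · v_3 = (-4, 5, 0, 0)ᵀ.
Then v_1 = N · v_2 = (1, -1, 0, 0)ᵀ.

Sanity check: (A − (1)·I) v_1 = (0, 0, 0, 0)ᵀ = 0. ✓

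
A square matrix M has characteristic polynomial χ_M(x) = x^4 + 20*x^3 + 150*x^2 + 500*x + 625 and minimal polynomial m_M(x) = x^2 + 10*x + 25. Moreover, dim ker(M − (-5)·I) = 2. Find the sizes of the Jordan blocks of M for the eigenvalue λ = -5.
Block sizes for λ = -5: [2, 2]

Step 1 — from the characteristic polynomial, algebraic multiplicity of λ = -5 is 4. From dim ker(M − (-5)·I) = 2, there are exactly 2 Jordan blocks for λ = -5.
Step 2 — from the minimal polynomial, the factor (x + 5)^2 tells us the largest block for λ = -5 has size 2.
Step 3 — with total size 4, 2 blocks, and largest block 2, the block sizes (in nonincreasing order) are [2, 2].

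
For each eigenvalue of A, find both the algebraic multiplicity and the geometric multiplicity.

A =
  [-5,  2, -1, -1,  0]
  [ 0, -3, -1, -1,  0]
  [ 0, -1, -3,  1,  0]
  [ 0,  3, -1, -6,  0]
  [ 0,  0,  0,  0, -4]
λ = -5: alg = 1, geom = 1; λ = -4: alg = 4, geom = 2

Step 1 — factor the characteristic polynomial to read off the algebraic multiplicities:
  χ_A(x) = (x + 4)^4*(x + 5)

Step 2 — compute geometric multiplicities via the rank-nullity identity g(λ) = n − rank(A − λI):
  rank(A − (-5)·I) = 4, so dim ker(A − (-5)·I) = n − 4 = 1
  rank(A − (-4)·I) = 3, so dim ker(A − (-4)·I) = n − 3 = 2

Summary:
  λ = -5: algebraic multiplicity = 1, geometric multiplicity = 1
  λ = -4: algebraic multiplicity = 4, geometric multiplicity = 2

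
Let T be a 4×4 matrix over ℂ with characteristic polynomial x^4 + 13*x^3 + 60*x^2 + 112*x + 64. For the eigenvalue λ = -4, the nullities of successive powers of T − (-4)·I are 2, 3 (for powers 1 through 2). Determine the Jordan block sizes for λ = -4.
Block sizes for λ = -4: [2, 1]

From the dimensions of kernels of powers, the number of Jordan blocks of size at least j is d_j − d_{j−1} where d_j = dim ker(N^j) (with d_0 = 0). Computing the differences gives [2, 1].
The number of blocks of size exactly k is (#blocks of size ≥ k) − (#blocks of size ≥ k + 1), so the partition is: 1 block(s) of size 1, 1 block(s) of size 2.
In nonincreasing order the block sizes are [2, 1].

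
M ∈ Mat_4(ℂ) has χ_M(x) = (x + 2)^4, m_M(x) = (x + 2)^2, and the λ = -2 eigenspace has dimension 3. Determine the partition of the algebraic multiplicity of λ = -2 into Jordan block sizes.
Block sizes for λ = -2: [2, 1, 1]

Step 1 — from the characteristic polynomial, algebraic multiplicity of λ = -2 is 4. From dim ker(M − (-2)·I) = 3, there are exactly 3 Jordan blocks for λ = -2.
Step 2 — from the minimal polynomial, the factor (x + 2)^2 tells us the largest block for λ = -2 has size 2.
Step 3 — with total size 4, 3 blocks, and largest block 2, the block sizes (in nonincreasing order) are [2, 1, 1].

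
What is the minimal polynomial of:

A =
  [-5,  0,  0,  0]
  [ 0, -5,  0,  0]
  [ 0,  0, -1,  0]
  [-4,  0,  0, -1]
x^2 + 6*x + 5

The characteristic polynomial is χ_A(x) = (x + 1)^2*(x + 5)^2, so the eigenvalues are known. The minimal polynomial is
  m_A(x) = Π_λ (x − λ)^{k_λ}
where k_λ is the size of the *largest* Jordan block for λ (equivalently, the smallest k with (A − λI)^k v = 0 for every generalised eigenvector v of λ).

  λ = -5: largest Jordan block has size 1, contributing (x + 5)
  λ = -1: largest Jordan block has size 1, contributing (x + 1)

So m_A(x) = (x + 1)*(x + 5) = x^2 + 6*x + 5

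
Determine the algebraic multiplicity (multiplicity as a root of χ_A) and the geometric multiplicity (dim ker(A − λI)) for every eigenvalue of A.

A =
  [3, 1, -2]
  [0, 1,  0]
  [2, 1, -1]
λ = 1: alg = 3, geom = 2

Step 1 — factor the characteristic polynomial to read off the algebraic multiplicities:
  χ_A(x) = (x - 1)^3

Step 2 — compute geometric multiplicities via the rank-nullity identity g(λ) = n − rank(A − λI):
  rank(A − (1)·I) = 1, so dim ker(A − (1)·I) = n − 1 = 2

Summary:
  λ = 1: algebraic multiplicity = 3, geometric multiplicity = 2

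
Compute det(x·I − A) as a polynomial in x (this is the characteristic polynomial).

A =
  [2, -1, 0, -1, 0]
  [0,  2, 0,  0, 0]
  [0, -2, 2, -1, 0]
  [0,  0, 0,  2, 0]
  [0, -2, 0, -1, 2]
x^5 - 10*x^4 + 40*x^3 - 80*x^2 + 80*x - 32

Expanding det(x·I − A) (e.g. by cofactor expansion or by noting that A is similar to its Jordan form J, which has the same characteristic polynomial as A) gives
  χ_A(x) = x^5 - 10*x^4 + 40*x^3 - 80*x^2 + 80*x - 32
which factors as (x - 2)^5. The eigenvalues (with algebraic multiplicities) are λ = 2 with multiplicity 5.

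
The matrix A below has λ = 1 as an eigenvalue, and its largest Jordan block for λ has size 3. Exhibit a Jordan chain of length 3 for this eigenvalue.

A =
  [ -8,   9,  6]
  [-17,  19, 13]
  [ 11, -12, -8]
A Jordan chain for λ = 1 of length 3:
v_1 = (-6, -10, 6)ᵀ
v_2 = (-9, -17, 11)ᵀ
v_3 = (1, 0, 0)ᵀ

Let N = A − (1)·I. We want v_3 with N^3 v_3 = 0 but N^2 v_3 ≠ 0; then v_{j-1} := N · v_j for j = 3, …, 2.

Pick v_3 = (1, 0, 0)ᵀ.
Then v_2 = N · v_3 = (-9, -17, 11)ᵀ.
Then v_1 = N · v_2 = (-6, -10, 6)ᵀ.

Sanity check: (A − (1)·I) v_1 = (0, 0, 0)ᵀ = 0. ✓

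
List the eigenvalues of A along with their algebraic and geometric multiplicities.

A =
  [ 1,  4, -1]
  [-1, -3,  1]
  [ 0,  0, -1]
λ = -1: alg = 3, geom = 1

Step 1 — factor the characteristic polynomial to read off the algebraic multiplicities:
  χ_A(x) = (x + 1)^3

Step 2 — compute geometric multiplicities via the rank-nullity identity g(λ) = n − rank(A − λI):
  rank(A − (-1)·I) = 2, so dim ker(A − (-1)·I) = n − 2 = 1

Summary:
  λ = -1: algebraic multiplicity = 3, geometric multiplicity = 1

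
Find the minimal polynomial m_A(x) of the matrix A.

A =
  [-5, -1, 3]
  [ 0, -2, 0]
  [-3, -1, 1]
x^2 + 4*x + 4

The characteristic polynomial is χ_A(x) = (x + 2)^3, so the eigenvalues are known. The minimal polynomial is
  m_A(x) = Π_λ (x − λ)^{k_λ}
where k_λ is the size of the *largest* Jordan block for λ (equivalently, the smallest k with (A − λI)^k v = 0 for every generalised eigenvector v of λ).

  λ = -2: largest Jordan block has size 2, contributing (x + 2)^2

So m_A(x) = (x + 2)^2 = x^2 + 4*x + 4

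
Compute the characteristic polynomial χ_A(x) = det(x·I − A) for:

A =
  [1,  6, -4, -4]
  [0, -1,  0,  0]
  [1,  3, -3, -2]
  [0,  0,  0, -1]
x^4 + 4*x^3 + 6*x^2 + 4*x + 1

Expanding det(x·I − A) (e.g. by cofactor expansion or by noting that A is similar to its Jordan form J, which has the same characteristic polynomial as A) gives
  χ_A(x) = x^4 + 4*x^3 + 6*x^2 + 4*x + 1
which factors as (x + 1)^4. The eigenvalues (with algebraic multiplicities) are λ = -1 with multiplicity 4.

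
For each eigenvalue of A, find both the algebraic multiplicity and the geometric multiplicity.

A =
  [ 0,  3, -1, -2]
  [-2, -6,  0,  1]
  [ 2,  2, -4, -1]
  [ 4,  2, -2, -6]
λ = -4: alg = 4, geom = 2

Step 1 — factor the characteristic polynomial to read off the algebraic multiplicities:
  χ_A(x) = (x + 4)^4

Step 2 — compute geometric multiplicities via the rank-nullity identity g(λ) = n − rank(A − λI):
  rank(A − (-4)·I) = 2, so dim ker(A − (-4)·I) = n − 2 = 2

Summary:
  λ = -4: algebraic multiplicity = 4, geometric multiplicity = 2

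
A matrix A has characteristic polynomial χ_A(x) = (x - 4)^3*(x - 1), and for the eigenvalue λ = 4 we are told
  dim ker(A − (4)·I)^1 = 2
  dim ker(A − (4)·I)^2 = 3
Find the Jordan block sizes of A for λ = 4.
Block sizes for λ = 4: [2, 1]

From the dimensions of kernels of powers, the number of Jordan blocks of size at least j is d_j − d_{j−1} where d_j = dim ker(N^j) (with d_0 = 0). Computing the differences gives [2, 1].
The number of blocks of size exactly k is (#blocks of size ≥ k) − (#blocks of size ≥ k + 1), so the partition is: 1 block(s) of size 1, 1 block(s) of size 2.
In nonincreasing order the block sizes are [2, 1].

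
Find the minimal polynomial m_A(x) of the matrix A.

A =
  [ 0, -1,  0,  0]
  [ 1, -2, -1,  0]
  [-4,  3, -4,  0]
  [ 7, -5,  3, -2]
x^3 + 6*x^2 + 12*x + 8

The characteristic polynomial is χ_A(x) = (x + 2)^4, so the eigenvalues are known. The minimal polynomial is
  m_A(x) = Π_λ (x − λ)^{k_λ}
where k_λ is the size of the *largest* Jordan block for λ (equivalently, the smallest k with (A − λI)^k v = 0 for every generalised eigenvector v of λ).

  λ = -2: largest Jordan block has size 3, contributing (x + 2)^3

So m_A(x) = (x + 2)^3 = x^3 + 6*x^2 + 12*x + 8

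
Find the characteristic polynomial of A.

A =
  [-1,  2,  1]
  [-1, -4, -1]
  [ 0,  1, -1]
x^3 + 6*x^2 + 12*x + 8

Expanding det(x·I − A) (e.g. by cofactor expansion or by noting that A is similar to its Jordan form J, which has the same characteristic polynomial as A) gives
  χ_A(x) = x^3 + 6*x^2 + 12*x + 8
which factors as (x + 2)^3. The eigenvalues (with algebraic multiplicities) are λ = -2 with multiplicity 3.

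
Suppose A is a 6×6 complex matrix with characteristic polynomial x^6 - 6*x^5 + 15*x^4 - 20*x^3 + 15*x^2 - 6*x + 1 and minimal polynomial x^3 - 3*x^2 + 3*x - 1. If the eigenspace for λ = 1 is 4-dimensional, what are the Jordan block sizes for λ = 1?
Block sizes for λ = 1: [3, 1, 1, 1]

Step 1 — from the characteristic polynomial, algebraic multiplicity of λ = 1 is 6. From dim ker(A − (1)·I) = 4, there are exactly 4 Jordan blocks for λ = 1.
Step 2 — from the minimal polynomial, the factor (x − 1)^3 tells us the largest block for λ = 1 has size 3.
Step 3 — with total size 6, 4 blocks, and largest block 3, the block sizes (in nonincreasing order) are [3, 1, 1, 1].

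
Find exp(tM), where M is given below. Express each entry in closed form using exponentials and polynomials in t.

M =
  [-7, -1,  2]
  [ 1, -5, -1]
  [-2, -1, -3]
e^{tM} =
  [-t^2*exp(-5*t)/2 - 2*t*exp(-5*t) + exp(-5*t), -t*exp(-5*t), t^2*exp(-5*t)/2 + 2*t*exp(-5*t)]
  [t*exp(-5*t), exp(-5*t), -t*exp(-5*t)]
  [-t^2*exp(-5*t)/2 - 2*t*exp(-5*t), -t*exp(-5*t), t^2*exp(-5*t)/2 + 2*t*exp(-5*t) + exp(-5*t)]

Strategy: write M = P · J · P⁻¹ where J is a Jordan canonical form, so e^{tM} = P · e^{tJ} · P⁻¹, and e^{tJ} can be computed block-by-block.

M has Jordan form
J =
  [-5,  1,  0]
  [ 0, -5,  1]
  [ 0,  0, -5]
(up to reordering of blocks).

Per-block formulas:
  For a 3×3 Jordan block J_3(-5): exp(t · J_3(-5)) = e^(-5t)·(I + t·N + (t^2/2)·N^2), where N is the 3×3 nilpotent shift.

After assembling e^{tJ} and conjugating by P, we get:

e^{tM} =
  [-t^2*exp(-5*t)/2 - 2*t*exp(-5*t) + exp(-5*t), -t*exp(-5*t), t^2*exp(-5*t)/2 + 2*t*exp(-5*t)]
  [t*exp(-5*t), exp(-5*t), -t*exp(-5*t)]
  [-t^2*exp(-5*t)/2 - 2*t*exp(-5*t), -t*exp(-5*t), t^2*exp(-5*t)/2 + 2*t*exp(-5*t) + exp(-5*t)]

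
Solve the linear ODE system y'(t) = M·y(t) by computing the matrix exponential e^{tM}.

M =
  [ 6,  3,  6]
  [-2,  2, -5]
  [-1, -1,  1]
e^{tM} =
  [-3*t^2*exp(3*t)/2 + 3*t*exp(3*t) + exp(3*t), 3*t*exp(3*t), -9*t^2*exp(3*t)/2 + 6*t*exp(3*t)]
  [t^2*exp(3*t)/2 - 2*t*exp(3*t), -t*exp(3*t) + exp(3*t), 3*t^2*exp(3*t)/2 - 5*t*exp(3*t)]
  [t^2*exp(3*t)/2 - t*exp(3*t), -t*exp(3*t), 3*t^2*exp(3*t)/2 - 2*t*exp(3*t) + exp(3*t)]

Strategy: write M = P · J · P⁻¹ where J is a Jordan canonical form, so e^{tM} = P · e^{tJ} · P⁻¹, and e^{tJ} can be computed block-by-block.

M has Jordan form
J =
  [3, 1, 0]
  [0, 3, 1]
  [0, 0, 3]
(up to reordering of blocks).

Per-block formulas:
  For a 3×3 Jordan block J_3(3): exp(t · J_3(3)) = e^(3t)·(I + t·N + (t^2/2)·N^2), where N is the 3×3 nilpotent shift.

After assembling e^{tJ} and conjugating by P, we get:

e^{tM} =
  [-3*t^2*exp(3*t)/2 + 3*t*exp(3*t) + exp(3*t), 3*t*exp(3*t), -9*t^2*exp(3*t)/2 + 6*t*exp(3*t)]
  [t^2*exp(3*t)/2 - 2*t*exp(3*t), -t*exp(3*t) + exp(3*t), 3*t^2*exp(3*t)/2 - 5*t*exp(3*t)]
  [t^2*exp(3*t)/2 - t*exp(3*t), -t*exp(3*t), 3*t^2*exp(3*t)/2 - 2*t*exp(3*t) + exp(3*t)]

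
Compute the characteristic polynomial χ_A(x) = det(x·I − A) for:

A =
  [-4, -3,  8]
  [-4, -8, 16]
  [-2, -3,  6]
x^3 + 6*x^2 + 12*x + 8

Expanding det(x·I − A) (e.g. by cofactor expansion or by noting that A is similar to its Jordan form J, which has the same characteristic polynomial as A) gives
  χ_A(x) = x^3 + 6*x^2 + 12*x + 8
which factors as (x + 2)^3. The eigenvalues (with algebraic multiplicities) are λ = -2 with multiplicity 3.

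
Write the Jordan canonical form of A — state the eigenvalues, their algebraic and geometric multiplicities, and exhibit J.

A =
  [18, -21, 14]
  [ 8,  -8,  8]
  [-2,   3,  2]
J_2(4) ⊕ J_1(4)

The characteristic polynomial is
  det(x·I − A) = x^3 - 12*x^2 + 48*x - 64 = (x - 4)^3

Eigenvalues and multiplicities (the geometric multiplicity of λ is n − rank(A − λI), which equals the number of Jordan blocks for λ):
  λ = 4: algebraic multiplicity = 3, geometric multiplicity = 2

Determining the block sizes for each eigenvalue:
  λ = 4: 2 blocks summing to 3 forces exactly one block of size 2 and the rest size 1 → block sizes [2, 1]

Assembling the blocks gives a Jordan form
J =
  [4, 1, 0]
  [0, 4, 0]
  [0, 0, 4]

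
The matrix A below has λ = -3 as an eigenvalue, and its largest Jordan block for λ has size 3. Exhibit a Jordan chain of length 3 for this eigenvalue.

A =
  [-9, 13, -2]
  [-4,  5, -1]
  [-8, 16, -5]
A Jordan chain for λ = -3 of length 3:
v_1 = (-6, -4, -8)ᵀ
v_2 = (13, 8, 16)ᵀ
v_3 = (0, 1, 0)ᵀ

Let N = A − (-3)·I. We want v_3 with N^3 v_3 = 0 but N^2 v_3 ≠ 0; then v_{j-1} := N · v_j for j = 3, …, 2.

Pick v_3 = (0, 1, 0)ᵀ.
Then v_2 = N · v_3 = (13, 8, 16)ᵀ.
Then v_1 = N · v_2 = (-6, -4, -8)ᵀ.

Sanity check: (A − (-3)·I) v_1 = (0, 0, 0)ᵀ = 0. ✓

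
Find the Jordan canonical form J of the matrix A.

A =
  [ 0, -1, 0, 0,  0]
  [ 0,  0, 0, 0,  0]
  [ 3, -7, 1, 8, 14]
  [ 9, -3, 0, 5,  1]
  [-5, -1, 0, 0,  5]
J_2(0) ⊕ J_1(1) ⊕ J_2(5)

The characteristic polynomial is
  det(x·I − A) = x^5 - 11*x^4 + 35*x^3 - 25*x^2 = x^2*(x - 5)^2*(x - 1)

Eigenvalues and multiplicities (the geometric multiplicity of λ is n − rank(A − λI), which equals the number of Jordan blocks for λ):
  λ = 0: algebraic multiplicity = 2, geometric multiplicity = 1
  λ = 1: algebraic multiplicity = 1, geometric multiplicity = 1
  λ = 5: algebraic multiplicity = 2, geometric multiplicity = 1

Determining the block sizes for each eigenvalue:
  λ = 0: one block (gm = 1), so the single block has size am = 2 → block sizes [2]
  λ = 1: one block (gm = 1), so the single block has size am = 1 → block sizes [1]
  λ = 5: one block (gm = 1), so the single block has size am = 2 → block sizes [2]

Assembling the blocks gives a Jordan form
J =
  [0, 1, 0, 0, 0]
  [0, 0, 0, 0, 0]
  [0, 0, 1, 0, 0]
  [0, 0, 0, 5, 1]
  [0, 0, 0, 0, 5]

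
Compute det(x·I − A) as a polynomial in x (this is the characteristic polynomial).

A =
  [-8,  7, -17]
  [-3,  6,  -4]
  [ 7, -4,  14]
x^3 - 12*x^2 + 48*x - 64

Expanding det(x·I − A) (e.g. by cofactor expansion or by noting that A is similar to its Jordan form J, which has the same characteristic polynomial as A) gives
  χ_A(x) = x^3 - 12*x^2 + 48*x - 64
which factors as (x - 4)^3. The eigenvalues (with algebraic multiplicities) are λ = 4 with multiplicity 3.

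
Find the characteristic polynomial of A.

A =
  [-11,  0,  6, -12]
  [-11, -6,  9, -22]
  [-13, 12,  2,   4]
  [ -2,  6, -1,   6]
x^4 + 9*x^3 + 24*x^2 + 20*x

Expanding det(x·I − A) (e.g. by cofactor expansion or by noting that A is similar to its Jordan form J, which has the same characteristic polynomial as A) gives
  χ_A(x) = x^4 + 9*x^3 + 24*x^2 + 20*x
which factors as x*(x + 2)^2*(x + 5). The eigenvalues (with algebraic multiplicities) are λ = -5 with multiplicity 1, λ = -2 with multiplicity 2, λ = 0 with multiplicity 1.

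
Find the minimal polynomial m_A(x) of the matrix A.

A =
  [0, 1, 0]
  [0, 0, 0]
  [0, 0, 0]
x^2

The characteristic polynomial is χ_A(x) = x^3, so the eigenvalues are known. The minimal polynomial is
  m_A(x) = Π_λ (x − λ)^{k_λ}
where k_λ is the size of the *largest* Jordan block for λ (equivalently, the smallest k with (A − λI)^k v = 0 for every generalised eigenvector v of λ).

  λ = 0: largest Jordan block has size 2, contributing (x − 0)^2

So m_A(x) = x^2 = x^2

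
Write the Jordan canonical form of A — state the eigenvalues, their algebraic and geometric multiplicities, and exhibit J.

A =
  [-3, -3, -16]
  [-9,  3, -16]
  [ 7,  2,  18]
J_3(6)

The characteristic polynomial is
  det(x·I − A) = x^3 - 18*x^2 + 108*x - 216 = (x - 6)^3

Eigenvalues and multiplicities (the geometric multiplicity of λ is n − rank(A − λI), which equals the number of Jordan blocks for λ):
  λ = 6: algebraic multiplicity = 3, geometric multiplicity = 1

Determining the block sizes for each eigenvalue:
  λ = 6: one block (gm = 1), so the single block has size am = 3 → block sizes [3]

Assembling the blocks gives a Jordan form
J =
  [6, 1, 0]
  [0, 6, 1]
  [0, 0, 6]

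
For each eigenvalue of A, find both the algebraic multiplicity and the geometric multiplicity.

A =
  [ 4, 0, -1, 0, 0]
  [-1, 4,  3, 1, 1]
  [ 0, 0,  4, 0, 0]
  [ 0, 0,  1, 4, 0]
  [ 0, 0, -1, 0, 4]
λ = 4: alg = 5, geom = 3

Step 1 — factor the characteristic polynomial to read off the algebraic multiplicities:
  χ_A(x) = (x - 4)^5

Step 2 — compute geometric multiplicities via the rank-nullity identity g(λ) = n − rank(A − λI):
  rank(A − (4)·I) = 2, so dim ker(A − (4)·I) = n − 2 = 3

Summary:
  λ = 4: algebraic multiplicity = 5, geometric multiplicity = 3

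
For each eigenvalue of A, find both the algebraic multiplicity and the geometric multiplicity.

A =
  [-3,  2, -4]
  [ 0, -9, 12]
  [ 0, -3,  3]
λ = -3: alg = 3, geom = 2

Step 1 — factor the characteristic polynomial to read off the algebraic multiplicities:
  χ_A(x) = (x + 3)^3

Step 2 — compute geometric multiplicities via the rank-nullity identity g(λ) = n − rank(A − λI):
  rank(A − (-3)·I) = 1, so dim ker(A − (-3)·I) = n − 1 = 2

Summary:
  λ = -3: algebraic multiplicity = 3, geometric multiplicity = 2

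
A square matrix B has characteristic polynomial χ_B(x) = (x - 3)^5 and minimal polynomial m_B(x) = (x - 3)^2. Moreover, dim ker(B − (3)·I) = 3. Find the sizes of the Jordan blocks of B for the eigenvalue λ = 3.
Block sizes for λ = 3: [2, 2, 1]

Step 1 — from the characteristic polynomial, algebraic multiplicity of λ = 3 is 5. From dim ker(B − (3)·I) = 3, there are exactly 3 Jordan blocks for λ = 3.
Step 2 — from the minimal polynomial, the factor (x − 3)^2 tells us the largest block for λ = 3 has size 2.
Step 3 — with total size 5, 3 blocks, and largest block 2, the block sizes (in nonincreasing order) are [2, 2, 1].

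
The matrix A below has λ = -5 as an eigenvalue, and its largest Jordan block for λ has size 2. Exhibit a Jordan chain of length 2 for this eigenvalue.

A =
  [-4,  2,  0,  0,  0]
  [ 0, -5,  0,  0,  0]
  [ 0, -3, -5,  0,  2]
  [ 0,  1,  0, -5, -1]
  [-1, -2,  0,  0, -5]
A Jordan chain for λ = -5 of length 2:
v_1 = (0, 0, 3, -1, 0)ᵀ
v_2 = (2, -1, 0, 0, 0)ᵀ

Let N = A − (-5)·I. We want v_2 with N^2 v_2 = 0 but N^1 v_2 ≠ 0; then v_{j-1} := N · v_j for j = 2, …, 2.

Pick v_2 = (2, -1, 0, 0, 0)ᵀ.
Then v_1 = N · v_2 = (0, 0, 3, -1, 0)ᵀ.

Sanity check: (A − (-5)·I) v_1 = (0, 0, 0, 0, 0)ᵀ = 0. ✓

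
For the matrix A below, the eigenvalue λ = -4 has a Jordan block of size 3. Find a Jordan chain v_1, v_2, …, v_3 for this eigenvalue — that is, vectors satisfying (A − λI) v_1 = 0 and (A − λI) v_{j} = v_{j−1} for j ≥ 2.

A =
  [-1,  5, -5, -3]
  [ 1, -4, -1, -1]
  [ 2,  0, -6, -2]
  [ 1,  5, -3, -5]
A Jordan chain for λ = -4 of length 3:
v_1 = (1, 0, 0, 1)ᵀ
v_2 = (3, 1, 2, 1)ᵀ
v_3 = (1, 0, 0, 0)ᵀ

Let N = A − (-4)·I. We want v_3 with N^3 v_3 = 0 but N^2 v_3 ≠ 0; then v_{j-1} := N · v_j for j = 3, …, 2.

Pick v_3 = (1, 0, 0, 0)ᵀ.
Then v_2 = N · v_3 = (3, 1, 2, 1)ᵀ.
Then v_1 = N · v_2 = (1, 0, 0, 1)ᵀ.

Sanity check: (A − (-4)·I) v_1 = (0, 0, 0, 0)ᵀ = 0. ✓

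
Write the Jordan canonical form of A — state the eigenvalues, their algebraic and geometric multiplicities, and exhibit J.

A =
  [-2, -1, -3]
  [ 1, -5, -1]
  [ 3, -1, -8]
J_3(-5)

The characteristic polynomial is
  det(x·I − A) = x^3 + 15*x^2 + 75*x + 125 = (x + 5)^3

Eigenvalues and multiplicities (the geometric multiplicity of λ is n − rank(A − λI), which equals the number of Jordan blocks for λ):
  λ = -5: algebraic multiplicity = 3, geometric multiplicity = 1

Determining the block sizes for each eigenvalue:
  λ = -5: one block (gm = 1), so the single block has size am = 3 → block sizes [3]

Assembling the blocks gives a Jordan form
J =
  [-5,  1,  0]
  [ 0, -5,  1]
  [ 0,  0, -5]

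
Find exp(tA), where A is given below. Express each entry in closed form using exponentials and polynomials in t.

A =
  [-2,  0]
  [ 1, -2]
e^{tA} =
  [exp(-2*t), 0]
  [t*exp(-2*t), exp(-2*t)]

Strategy: write A = P · J · P⁻¹ where J is a Jordan canonical form, so e^{tA} = P · e^{tJ} · P⁻¹, and e^{tJ} can be computed block-by-block.

A has Jordan form
J =
  [-2,  1]
  [ 0, -2]
(up to reordering of blocks).

Per-block formulas:
  For a 2×2 Jordan block J_2(-2): exp(t · J_2(-2)) = e^(-2t)·(I + t·N), where N is the 2×2 nilpotent shift.

After assembling e^{tJ} and conjugating by P, we get:

e^{tA} =
  [exp(-2*t), 0]
  [t*exp(-2*t), exp(-2*t)]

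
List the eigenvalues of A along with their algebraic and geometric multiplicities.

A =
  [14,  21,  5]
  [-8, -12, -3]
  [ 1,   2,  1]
λ = 1: alg = 3, geom = 1

Step 1 — factor the characteristic polynomial to read off the algebraic multiplicities:
  χ_A(x) = (x - 1)^3

Step 2 — compute geometric multiplicities via the rank-nullity identity g(λ) = n − rank(A − λI):
  rank(A − (1)·I) = 2, so dim ker(A − (1)·I) = n − 2 = 1

Summary:
  λ = 1: algebraic multiplicity = 3, geometric multiplicity = 1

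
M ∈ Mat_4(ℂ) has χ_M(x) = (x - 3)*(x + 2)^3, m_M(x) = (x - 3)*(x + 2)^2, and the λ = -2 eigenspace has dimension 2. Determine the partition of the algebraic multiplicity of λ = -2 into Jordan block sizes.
Block sizes for λ = -2: [2, 1]

Step 1 — from the characteristic polynomial, algebraic multiplicity of λ = -2 is 3. From dim ker(M − (-2)·I) = 2, there are exactly 2 Jordan blocks for λ = -2.
Step 2 — from the minimal polynomial, the factor (x + 2)^2 tells us the largest block for λ = -2 has size 2.
Step 3 — with total size 3, 2 blocks, and largest block 2, the block sizes (in nonincreasing order) are [2, 1].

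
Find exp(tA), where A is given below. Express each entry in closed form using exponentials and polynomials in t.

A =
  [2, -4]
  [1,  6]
e^{tA} =
  [-2*t*exp(4*t) + exp(4*t), -4*t*exp(4*t)]
  [t*exp(4*t), 2*t*exp(4*t) + exp(4*t)]

Strategy: write A = P · J · P⁻¹ where J is a Jordan canonical form, so e^{tA} = P · e^{tJ} · P⁻¹, and e^{tJ} can be computed block-by-block.

A has Jordan form
J =
  [4, 1]
  [0, 4]
(up to reordering of blocks).

Per-block formulas:
  For a 2×2 Jordan block J_2(4): exp(t · J_2(4)) = e^(4t)·(I + t·N), where N is the 2×2 nilpotent shift.

After assembling e^{tJ} and conjugating by P, we get:

e^{tA} =
  [-2*t*exp(4*t) + exp(4*t), -4*t*exp(4*t)]
  [t*exp(4*t), 2*t*exp(4*t) + exp(4*t)]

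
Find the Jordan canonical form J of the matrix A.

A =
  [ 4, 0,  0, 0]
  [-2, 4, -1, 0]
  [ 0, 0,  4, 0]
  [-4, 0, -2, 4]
J_2(4) ⊕ J_1(4) ⊕ J_1(4)

The characteristic polynomial is
  det(x·I − A) = x^4 - 16*x^3 + 96*x^2 - 256*x + 256 = (x - 4)^4

Eigenvalues and multiplicities (the geometric multiplicity of λ is n − rank(A − λI), which equals the number of Jordan blocks for λ):
  λ = 4: algebraic multiplicity = 4, geometric multiplicity = 3

Determining the block sizes for each eigenvalue:
  λ = 4: 3 blocks summing to 4 forces exactly one block of size 2 and the rest size 1 → block sizes [2, 1, 1]

Assembling the blocks gives a Jordan form
J =
  [4, 1, 0, 0]
  [0, 4, 0, 0]
  [0, 0, 4, 0]
  [0, 0, 0, 4]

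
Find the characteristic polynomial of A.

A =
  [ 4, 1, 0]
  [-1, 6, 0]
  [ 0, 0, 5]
x^3 - 15*x^2 + 75*x - 125

Expanding det(x·I − A) (e.g. by cofactor expansion or by noting that A is similar to its Jordan form J, which has the same characteristic polynomial as A) gives
  χ_A(x) = x^3 - 15*x^2 + 75*x - 125
which factors as (x - 5)^3. The eigenvalues (with algebraic multiplicities) are λ = 5 with multiplicity 3.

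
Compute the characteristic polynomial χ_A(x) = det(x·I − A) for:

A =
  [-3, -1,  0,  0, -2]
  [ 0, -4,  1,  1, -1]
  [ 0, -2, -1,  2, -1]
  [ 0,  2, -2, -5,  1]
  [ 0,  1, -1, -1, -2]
x^5 + 15*x^4 + 90*x^3 + 270*x^2 + 405*x + 243

Expanding det(x·I − A) (e.g. by cofactor expansion or by noting that A is similar to its Jordan form J, which has the same characteristic polynomial as A) gives
  χ_A(x) = x^5 + 15*x^4 + 90*x^3 + 270*x^2 + 405*x + 243
which factors as (x + 3)^5. The eigenvalues (with algebraic multiplicities) are λ = -3 with multiplicity 5.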